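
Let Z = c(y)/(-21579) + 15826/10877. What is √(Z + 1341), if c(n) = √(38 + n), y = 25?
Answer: √(8217469737834615359 - 850997564897*√7)/78238261 ≈ 36.640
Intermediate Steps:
Z = 15826/10877 - √7/7193 (Z = √(38 + 25)/(-21579) + 15826/10877 = √63*(-1/21579) + 15826*(1/10877) = (3*√7)*(-1/21579) + 15826/10877 = -√7/7193 + 15826/10877 = 15826/10877 - √7/7193 ≈ 1.4546)
√(Z + 1341) = √((15826/10877 - √7/7193) + 1341) = √(14601883/10877 - √7/7193)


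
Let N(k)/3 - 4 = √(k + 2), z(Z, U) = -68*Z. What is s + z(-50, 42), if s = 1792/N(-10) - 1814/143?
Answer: 4487602/1287 - 448*I*√2/9 ≈ 3486.9 - 70.396*I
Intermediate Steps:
N(k) = 12 + 3*√(2 + k) (N(k) = 12 + 3*√(k + 2) = 12 + 3*√(2 + k))
s = -1814/143 + 1792/(12 + 6*I*√2) (s = 1792/(12 + 3*√(2 - 10)) - 1814/143 = 1792/(12 + 3*√(-8)) - 1814*1/143 = 1792/(12 + 3*(2*I*√2)) - 1814/143 = 1792/(12 + 6*I*√2) - 1814/143 = -1814/143 + 1792/(12 + 6*I*√2) ≈ 86.87 - 70.396*I)
s + z(-50, 42) = (111802/1287 - 448*I*√2/9) - 68*(-50) = (111802/1287 - 448*I*√2/9) + 3400 = 4487602/1287 - 448*I*√2/9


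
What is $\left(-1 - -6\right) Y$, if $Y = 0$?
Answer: $0$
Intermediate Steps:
$\left(-1 - -6\right) Y = \left(-1 - -6\right) 0 = \left(-1 + 6\right) 0 = 5 \cdot 0 = 0$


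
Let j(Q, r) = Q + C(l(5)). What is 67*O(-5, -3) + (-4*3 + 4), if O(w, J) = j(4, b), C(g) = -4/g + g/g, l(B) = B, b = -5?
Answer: 1367/5 ≈ 273.40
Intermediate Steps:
C(g) = 1 - 4/g (C(g) = -4/g + 1 = 1 - 4/g)
j(Q, r) = ⅕ + Q (j(Q, r) = Q + (-4 + 5)/5 = Q + (⅕)*1 = Q + ⅕ = ⅕ + Q)
O(w, J) = 21/5 (O(w, J) = ⅕ + 4 = 21/5)
67*O(-5, -3) + (-4*3 + 4) = 67*(21/5) + (-4*3 + 4) = 1407/5 + (-12 + 4) = 1407/5 - 8 = 1367/5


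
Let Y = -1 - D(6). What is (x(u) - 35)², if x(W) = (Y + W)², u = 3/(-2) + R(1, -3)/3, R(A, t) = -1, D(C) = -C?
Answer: 808201/1296 ≈ 623.61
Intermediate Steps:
u = -11/6 (u = 3/(-2) - 1/3 = 3*(-½) - 1*⅓ = -3/2 - ⅓ = -11/6 ≈ -1.8333)
Y = 5 (Y = -1 - (-1)*6 = -1 - 1*(-6) = -1 + 6 = 5)
x(W) = (5 + W)²
(x(u) - 35)² = ((5 - 11/6)² - 35)² = ((19/6)² - 35)² = (361/36 - 35)² = (-899/36)² = 808201/1296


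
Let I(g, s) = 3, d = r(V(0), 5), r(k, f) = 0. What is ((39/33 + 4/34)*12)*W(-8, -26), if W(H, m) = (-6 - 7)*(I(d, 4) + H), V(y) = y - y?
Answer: 189540/187 ≈ 1013.6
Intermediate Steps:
V(y) = 0
d = 0
W(H, m) = -39 - 13*H (W(H, m) = (-6 - 7)*(3 + H) = -13*(3 + H) = -39 - 13*H)
((39/33 + 4/34)*12)*W(-8, -26) = ((39/33 + 4/34)*12)*(-39 - 13*(-8)) = ((39*(1/33) + 4*(1/34))*12)*(-39 + 104) = ((13/11 + 2/17)*12)*65 = ((243/187)*12)*65 = (2916/187)*65 = 189540/187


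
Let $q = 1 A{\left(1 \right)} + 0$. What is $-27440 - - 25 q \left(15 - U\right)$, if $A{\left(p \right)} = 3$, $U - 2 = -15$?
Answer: $-25340$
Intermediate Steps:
$U = -13$ ($U = 2 - 15 = -13$)
$q = 3$ ($q = 1 \cdot 3 + 0 = 3 + 0 = 3$)
$-27440 - - 25 q \left(15 - U\right) = -27440 - \left(-25\right) 3 \left(15 - -13\right) = -27440 - - 75 \left(15 + 13\right) = -27440 - \left(-75\right) 28 = -27440 - -2100 = -27440 + 2100 = -25340$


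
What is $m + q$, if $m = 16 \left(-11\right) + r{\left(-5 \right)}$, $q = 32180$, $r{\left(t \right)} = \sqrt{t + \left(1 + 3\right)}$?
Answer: $32004 + i \approx 32004.0 + 1.0 i$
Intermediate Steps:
$r{\left(t \right)} = \sqrt{4 + t}$ ($r{\left(t \right)} = \sqrt{t + 4} = \sqrt{4 + t}$)
$m = -176 + i$ ($m = 16 \left(-11\right) + \sqrt{4 - 5} = -176 + \sqrt{-1} = -176 + i \approx -176.0 + 1.0 i$)
$m + q = \left(-176 + i\right) + 32180 = 32004 + i$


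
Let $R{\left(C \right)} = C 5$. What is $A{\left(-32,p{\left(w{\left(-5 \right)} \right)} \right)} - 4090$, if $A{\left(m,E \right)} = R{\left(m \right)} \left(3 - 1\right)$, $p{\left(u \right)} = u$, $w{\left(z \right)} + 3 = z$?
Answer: $-4410$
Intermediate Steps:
$w{\left(z \right)} = -3 + z$
$R{\left(C \right)} = 5 C$
$A{\left(m,E \right)} = 10 m$ ($A{\left(m,E \right)} = 5 m \left(3 - 1\right) = 5 m 2 = 10 m$)
$A{\left(-32,p{\left(w{\left(-5 \right)} \right)} \right)} - 4090 = 10 \left(-32\right) - 4090 = -320 - 4090 = -4410$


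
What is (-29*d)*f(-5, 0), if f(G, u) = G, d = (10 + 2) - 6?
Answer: 870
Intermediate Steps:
d = 6 (d = 12 - 6 = 6)
(-29*d)*f(-5, 0) = -29*6*(-5) = -174*(-5) = 870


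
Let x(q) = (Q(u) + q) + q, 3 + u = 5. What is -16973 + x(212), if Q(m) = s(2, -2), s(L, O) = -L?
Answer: -16551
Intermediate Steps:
u = 2 (u = -3 + 5 = 2)
Q(m) = -2 (Q(m) = -1*2 = -2)
x(q) = -2 + 2*q (x(q) = (-2 + q) + q = -2 + 2*q)
-16973 + x(212) = -16973 + (-2 + 2*212) = -16973 + (-2 + 424) = -16973 + 422 = -16551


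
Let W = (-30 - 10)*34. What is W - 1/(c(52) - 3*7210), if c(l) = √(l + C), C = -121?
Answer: -212095152070/155952323 + I*√69/467856969 ≈ -1360.0 + 1.7755e-8*I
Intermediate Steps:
W = -1360 (W = -40*34 = -1360)
c(l) = √(-121 + l) (c(l) = √(l - 121) = √(-121 + l))
W - 1/(c(52) - 3*7210) = -1360 - 1/(√(-121 + 52) - 3*7210) = -1360 - 1/(√(-69) - 21630) = -1360 - 1/(I*√69 - 21630) = -1360 - 1/(-21630 + I*√69)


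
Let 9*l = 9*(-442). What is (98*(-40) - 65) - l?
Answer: -3543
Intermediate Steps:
l = -442 (l = (9*(-442))/9 = (⅑)*(-3978) = -442)
(98*(-40) - 65) - l = (98*(-40) - 65) - 1*(-442) = (-3920 - 65) + 442 = -3985 + 442 = -3543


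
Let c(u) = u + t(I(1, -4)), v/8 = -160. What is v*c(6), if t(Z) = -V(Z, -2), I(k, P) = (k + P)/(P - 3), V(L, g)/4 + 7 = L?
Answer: -289280/7 ≈ -41326.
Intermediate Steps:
V(L, g) = -28 + 4*L
v = -1280 (v = 8*(-160) = -1280)
I(k, P) = (P + k)/(-3 + P)
t(Z) = 28 - 4*Z (t(Z) = -(-28 + 4*Z) = 28 - 4*Z)
c(u) = 184/7 + u (c(u) = u + (28 - 4*(-4 + 1)/(-3 - 4)) = u + (28 - 4*(-3)/(-7)) = u + (28 - (-4)*(-3)/7) = u + (28 - 4*3/7) = u + (28 - 12/7) = u + 184/7 = 184/7 + u)
v*c(6) = -1280*(184/7 + 6) = -1280*226/7 = -289280/7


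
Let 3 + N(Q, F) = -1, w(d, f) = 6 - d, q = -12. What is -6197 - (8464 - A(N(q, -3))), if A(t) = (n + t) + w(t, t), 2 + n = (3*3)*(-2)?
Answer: -14675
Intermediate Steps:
N(Q, F) = -4 (N(Q, F) = -3 - 1 = -4)
n = -20 (n = -2 + (3*3)*(-2) = -2 + 9*(-2) = -2 - 18 = -20)
A(t) = -14 (A(t) = (-20 + t) + (6 - t) = -14)
-6197 - (8464 - A(N(q, -3))) = -6197 - (8464 - 1*(-14)) = -6197 - (8464 + 14) = -6197 - 1*8478 = -6197 - 8478 = -14675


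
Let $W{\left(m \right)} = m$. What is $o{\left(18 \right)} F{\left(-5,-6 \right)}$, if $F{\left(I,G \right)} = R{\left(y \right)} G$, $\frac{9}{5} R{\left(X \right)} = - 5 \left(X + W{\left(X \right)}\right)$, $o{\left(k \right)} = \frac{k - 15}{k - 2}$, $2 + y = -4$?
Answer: $- \frac{75}{2} \approx -37.5$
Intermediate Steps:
$y = -6$ ($y = -2 - 4 = -6$)
$o{\left(k \right)} = \frac{-15 + k}{-2 + k}$
$R{\left(X \right)} = - \frac{50 X}{9}$ ($R{\left(X \right)} = \frac{5 \left(- 5 \left(X + X\right)\right)}{9} = \frac{5 \left(- 5 \cdot 2 X\right)}{9} = \frac{5 \left(- 10 X\right)}{9} = - \frac{50 X}{9}$)
$F{\left(I,G \right)} = \frac{100 G}{3}$ ($F{\left(I,G \right)} = \left(- \frac{50}{9}\right) \left(-6\right) G = \frac{100 G}{3}$)
$o{\left(18 \right)} F{\left(-5,-6 \right)} = \frac{-15 + 18}{-2 + 18} \cdot \frac{100}{3} \left(-6\right) = \frac{1}{16} \cdot 3 \left(-200\right) = \frac{3}{16} \left(-200\right) = - \frac{75}{2}$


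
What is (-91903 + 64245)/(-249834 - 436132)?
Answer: 13829/342983 ≈ 0.040320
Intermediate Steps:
(-91903 + 64245)/(-249834 - 436132) = -27658/(-685966) = -27658*(-1/685966) = 13829/342983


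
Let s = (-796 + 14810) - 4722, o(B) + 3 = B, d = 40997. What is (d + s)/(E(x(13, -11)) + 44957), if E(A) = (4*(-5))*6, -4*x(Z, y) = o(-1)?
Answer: 50289/44837 ≈ 1.1216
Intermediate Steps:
o(B) = -3 + B
x(Z, y) = 1 (x(Z, y) = -(-3 - 1)/4 = -1/4*(-4) = 1)
s = 9292 (s = 14014 - 4722 = 9292)
E(A) = -120 (E(A) = -20*6 = -120)
(d + s)/(E(x(13, -11)) + 44957) = (40997 + 9292)/(-120 + 44957) = 50289/44837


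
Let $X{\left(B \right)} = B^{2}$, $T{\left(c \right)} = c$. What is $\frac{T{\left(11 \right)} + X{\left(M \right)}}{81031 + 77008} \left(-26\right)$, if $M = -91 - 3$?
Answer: $- \frac{230022}{158039} \approx -1.4555$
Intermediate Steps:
$M = -94$
$\frac{T{\left(11 \right)} + X{\left(M \right)}}{81031 + 77008} \left(-26\right) = \frac{11 + \left(-94\right)^{2}}{81031 + 77008} \left(-26\right) = \frac{11 + 8836}{158039} \left(-26\right) = 8847 \cdot \frac{1}{158039} \left(-26\right) = \frac{8847}{158039} \left(-26\right) = - \frac{230022}{158039}$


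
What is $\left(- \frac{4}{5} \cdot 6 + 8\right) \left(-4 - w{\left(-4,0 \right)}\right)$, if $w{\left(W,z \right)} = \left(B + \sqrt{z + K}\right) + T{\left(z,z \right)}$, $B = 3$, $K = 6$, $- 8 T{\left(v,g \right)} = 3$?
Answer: $- \frac{106}{5} - \frac{16 \sqrt{6}}{5} \approx -29.038$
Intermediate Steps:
$T{\left(v,g \right)} = - \frac{3}{8}$ ($T{\left(v,g \right)} = \left(- \frac{1}{8}\right) 3 = - \frac{3}{8}$)
$w{\left(W,z \right)} = \frac{21}{8} + \sqrt{6 + z}$ ($w{\left(W,z \right)} = \left(3 + \sqrt{z + 6}\right) - \frac{3}{8} = \left(3 + \sqrt{6 + z}\right) - \frac{3}{8} = \frac{21}{8} + \sqrt{6 + z}$)
$\left(- \frac{4}{5} \cdot 6 + 8\right) \left(-4 - w{\left(-4,0 \right)}\right) = \left(- \frac{4}{5} \cdot 6 + 8\right) \left(-4 - \left(\frac{21}{8} + \sqrt{6 + 0}\right)\right) = \left(\left(-4\right) \frac{1}{5} \cdot 6 + 8\right) \left(-4 - \left(\frac{21}{8} + \sqrt{6}\right)\right) = \left(\left(- \frac{4}{5}\right) 6 + 8\right) \left(-4 - \left(\frac{21}{8} + \sqrt{6}\right)\right) = \left(- \frac{24}{5} + 8\right) \left(- \frac{53}{8} - \sqrt{6}\right) = \frac{16 \left(- \frac{53}{8} - \sqrt{6}\right)}{5} = - \frac{106}{5} - \frac{16 \sqrt{6}}{5}$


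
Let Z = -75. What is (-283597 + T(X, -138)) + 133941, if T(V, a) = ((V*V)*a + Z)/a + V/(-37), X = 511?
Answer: 189690849/1702 ≈ 1.1145e+5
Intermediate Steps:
T(V, a) = -V/37 + (-75 + a*V²)/a (T(V, a) = ((V*V)*a - 75)/a + V/(-37) = (V²*a - 75)/a + V*(-1/37) = (a*V² - 75)/a - V/37 = (-75 + a*V²)/a - V/37 = -V/37 + (-75 + a*V²)/a)
(-283597 + T(X, -138)) + 133941 = (-283597 + (511² - 75/(-138) - 1/37*511)) + 133941 = (-283597 + (261121 - 75*(-1/138) - 511/37)) + 133941 = (-283597 + (261121 + 25/46 - 511/37)) + 133941 = (-283597 + 444405361/1702) + 133941 = -38276733/1702 + 133941 = 189690849/1702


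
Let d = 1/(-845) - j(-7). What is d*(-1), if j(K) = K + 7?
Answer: 1/845 ≈ 0.0011834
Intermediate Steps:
j(K) = 7 + K
d = -1/845 (d = 1/(-845) - (7 - 7) = -1/845 - 1*0 = -1/845 + 0 = -1/845 ≈ -0.0011834)
d*(-1) = -1/845*(-1) = 1/845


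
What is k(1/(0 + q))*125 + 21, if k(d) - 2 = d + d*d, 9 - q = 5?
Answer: 4961/16 ≈ 310.06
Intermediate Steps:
q = 4 (q = 9 - 1*5 = 9 - 5 = 4)
k(d) = 2 + d + d² (k(d) = 2 + (d + d*d) = 2 + (d + d²) = 2 + d + d²)
k(1/(0 + q))*125 + 21 = (2 + 1/(0 + 4) + (1/(0 + 4))²)*125 + 21 = (2 + 1/4 + (1/4)²)*125 + 21 = (2 + ¼ + (¼)²)*125 + 21 = (2 + ¼ + 1/16)*125 + 21 = (37/16)*125 + 21 = 4625/16 + 21 = 4961/16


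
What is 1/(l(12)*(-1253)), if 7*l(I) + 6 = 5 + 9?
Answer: -1/1432 ≈ -0.00069832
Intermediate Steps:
l(I) = 8/7 (l(I) = -6/7 + (5 + 9)/7 = -6/7 + (⅐)*14 = -6/7 + 2 = 8/7)
1/(l(12)*(-1253)) = 1/((8/7)*(-1253)) = 1/(-1432) = -1/1432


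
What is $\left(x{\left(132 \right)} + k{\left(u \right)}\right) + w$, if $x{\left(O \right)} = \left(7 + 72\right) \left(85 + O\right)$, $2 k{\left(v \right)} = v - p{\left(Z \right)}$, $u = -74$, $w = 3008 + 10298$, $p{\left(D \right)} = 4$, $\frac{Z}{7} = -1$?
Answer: $30410$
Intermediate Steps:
$Z = -7$ ($Z = 7 \left(-1\right) = -7$)
$w = 13306$
$k{\left(v \right)} = -2 + \frac{v}{2}$ ($k{\left(v \right)} = \frac{v - 4}{2} = \frac{-4 + v}{2} = -2 + \frac{v}{2}$)
$x{\left(O \right)} = 6715 + 79 O$ ($x{\left(O \right)} = 79 \left(85 + O\right) = 6715 + 79 O$)
$\left(x{\left(132 \right)} + k{\left(u \right)}\right) + w = \left(\left(6715 + 79 \cdot 132\right) + \left(-2 + \frac{1}{2} \left(-74\right)\right)\right) + 13306 = \left(\left(6715 + 10428\right) - 39\right) + 13306 = \left(17143 - 39\right) + 13306 = 17104 + 13306 = 30410$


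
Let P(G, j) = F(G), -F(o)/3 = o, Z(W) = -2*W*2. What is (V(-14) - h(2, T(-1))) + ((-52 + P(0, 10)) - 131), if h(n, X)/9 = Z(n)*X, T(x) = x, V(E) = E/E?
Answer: -254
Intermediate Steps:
V(E) = 1
Z(W) = -4*W
F(o) = -3*o
P(G, j) = -3*G
h(n, X) = -36*X*n (h(n, X) = 9*((-4*n)*X) = 9*(-4*X*n) = -36*X*n)
(V(-14) - h(2, T(-1))) + ((-52 + P(0, 10)) - 131) = (1 - (-36)*(-1)*2) + ((-52 - 3*0) - 131) = (1 - 1*72) + ((-52 + 0) - 131) = (1 - 72) + (-52 - 131) = -71 - 183 = -254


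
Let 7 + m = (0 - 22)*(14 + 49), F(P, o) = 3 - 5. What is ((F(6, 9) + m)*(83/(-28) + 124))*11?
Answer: -52004205/28 ≈ -1.8573e+6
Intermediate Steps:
F(P, o) = -2
m = -1393 (m = -7 + (0 - 22)*(14 + 49) = -7 - 22*63 = -7 - 1386 = -1393)
((F(6, 9) + m)*(83/(-28) + 124))*11 = ((-2 - 1393)*(83/(-28) + 124))*11 = -1395*(83*(-1/28) + 124)*11 = -1395*(-83/28 + 124)*11 = -1395*3389/28*11 = -4727655/28*11 = -52004205/28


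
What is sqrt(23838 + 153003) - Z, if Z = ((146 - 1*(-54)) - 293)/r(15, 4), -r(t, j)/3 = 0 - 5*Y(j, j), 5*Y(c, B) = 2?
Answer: 31/2 + 21*sqrt(401) ≈ 436.02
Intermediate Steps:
Y(c, B) = 2/5 (Y(c, B) = (1/5)*2 = 2/5)
r(t, j) = 6 (r(t, j) = -3*(0 - 5*2/5) = -3*(0 - 2) = -3*(-2) = 6)
Z = -31/2 (Z = ((146 - 1*(-54)) - 293)/6 = ((146 + 54) - 293)*(1/6) = (200 - 293)*(1/6) = -93*1/6 = -31/2 ≈ -15.500)
sqrt(23838 + 153003) - Z = sqrt(23838 + 153003) - 1*(-31/2) = sqrt(176841) + 31/2 = 21*sqrt(401) + 31/2 = 31/2 + 21*sqrt(401)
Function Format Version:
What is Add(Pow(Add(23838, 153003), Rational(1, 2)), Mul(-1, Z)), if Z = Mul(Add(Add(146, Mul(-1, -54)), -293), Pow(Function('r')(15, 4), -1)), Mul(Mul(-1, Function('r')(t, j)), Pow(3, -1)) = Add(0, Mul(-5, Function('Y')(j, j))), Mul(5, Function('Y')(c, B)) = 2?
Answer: Add(Rational(31, 2), Mul(21, Pow(401, Rational(1, 2)))) ≈ 436.02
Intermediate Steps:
Function('Y')(c, B) = Rational(2, 5) (Function('Y')(c, B) = Mul(Rational(1, 5), 2) = Rational(2, 5))
Function('r')(t, j) = 6 (Function('r')(t, j) = Mul(-3, Add(0, Mul(-5, Rational(2, 5)))) = Mul(-3, Add(0, -2)) = Mul(-3, -2) = 6)
Z = Rational(-31, 2) (Z = Mul(Add(Add(146, Mul(-1, -54)), -293), Pow(6, -1)) = Mul(Add(Add(146, 54), -293), Rational(1, 6)) = Mul(Add(200, -293), Rational(1, 6)) = Mul(-93, Rational(1, 6)) = Rational(-31, 2) ≈ -15.500)
Add(Pow(Add(23838, 153003), Rational(1, 2)), Mul(-1, Z)) = Add(Pow(Add(23838, 153003), Rational(1, 2)), Mul(-1, Rational(-31, 2))) = Add(Pow(176841, Rational(1, 2)), Rational(31, 2)) = Add(Mul(21, Pow(401, Rational(1, 2))), Rational(31, 2)) = Add(Rational(31, 2), Mul(21, Pow(401, Rational(1, 2))))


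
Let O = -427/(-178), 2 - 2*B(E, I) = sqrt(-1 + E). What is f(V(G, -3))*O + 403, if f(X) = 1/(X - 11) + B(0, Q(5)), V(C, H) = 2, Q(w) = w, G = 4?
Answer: 324511/801 - 427*I/356 ≈ 405.13 - 1.1994*I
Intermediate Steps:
B(E, I) = 1 - sqrt(-1 + E)/2
f(X) = 1 + 1/(-11 + X) - I/2 (f(X) = 1/(X - 11) + (1 - sqrt(-1 + 0)/2) = 1/(-11 + X) + (1 - I/2) = 1 + 1/(-11 + X) - I/2)
O = 427/178 (O = -427*(-1/178) = 427/178 ≈ 2.3989)
f(V(G, -3))*O + 403 = ((-20 + 11*I + 2*(2 - I))/(2*(-11 + 2)))*(427/178) + 403 = ((1/2)*(-20 + 11*I + (4 - 2*I))/(-9))*(427/178) + 403 = ((1/2)*(-1/9)*(-16 + 9*I))*(427/178) + 403 = (8/9 - I/2)*(427/178) + 403 = (1708/801 - 427*I/356) + 403 = 324511/801 - 427*I/356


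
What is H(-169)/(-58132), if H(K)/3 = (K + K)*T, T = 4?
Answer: 1014/14533 ≈ 0.069772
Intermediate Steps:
H(K) = 24*K (H(K) = 3*((K + K)*4) = 3*((2*K)*4) = 3*(8*K) = 24*K)
H(-169)/(-58132) = (24*(-169))/(-58132) = -4056*(-1/58132) = 1014/14533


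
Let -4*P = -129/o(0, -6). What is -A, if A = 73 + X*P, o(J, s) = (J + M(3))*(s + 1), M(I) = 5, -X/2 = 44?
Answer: -4663/25 ≈ -186.52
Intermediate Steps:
X = -88 (X = -2*44 = -88)
o(J, s) = (1 + s)*(5 + J) (o(J, s) = (J + 5)*(s + 1) = (5 + J)*(1 + s) = (1 + s)*(5 + J))
P = -129/100 (P = -(-129)/(4*(5 + 0 + 5*(-6) + 0*(-6))) = -(-129)/(4*(5 + 0 - 30 + 0)) = -(-129)/(4*(-25)) = -(-129)*(-1)/(4*25) = -¼*129/25 = -129/100 ≈ -1.2900)
A = 4663/25 (A = 73 - 88*(-129/100) = 73 + 2838/25 = 4663/25 ≈ 186.52)
-A = -1*4663/25 = -4663/25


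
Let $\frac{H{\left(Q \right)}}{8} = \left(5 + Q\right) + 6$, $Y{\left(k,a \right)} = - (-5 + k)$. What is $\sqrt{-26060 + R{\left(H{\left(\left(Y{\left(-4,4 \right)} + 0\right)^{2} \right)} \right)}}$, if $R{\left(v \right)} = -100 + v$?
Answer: $4 i \sqrt{1589} \approx 159.45 i$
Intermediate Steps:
$Y{\left(k,a \right)} = 5 - k$
$H{\left(Q \right)} = 88 + 8 Q$ ($H{\left(Q \right)} = 8 \left(\left(5 + Q\right) + 6\right) = 8 \left(11 + Q\right) = 88 + 8 Q$)
$\sqrt{-26060 + R{\left(H{\left(\left(Y{\left(-4,4 \right)} + 0\right)^{2} \right)} \right)}} = \sqrt{-26060 - \left(12 - 8 \left(\left(5 - -4\right) + 0\right)^{2}\right)} = \sqrt{-26060 - \left(12 - 8 \left(\left(5 + 4\right) + 0\right)^{2}\right)} = \sqrt{-26060 - \left(12 - 8 \left(9 + 0\right)^{2}\right)} = \sqrt{-26060 + \left(-100 + \left(88 + 8 \cdot 9^{2}\right)\right)} = \sqrt{-26060 + \left(-100 + \left(88 + 8 \cdot 81\right)\right)} = \sqrt{-26060 + \left(-100 + \left(88 + 648\right)\right)} = \sqrt{-26060 + \left(-100 + 736\right)} = \sqrt{-26060 + 636} = \sqrt{-25424} = 4 i \sqrt{1589}$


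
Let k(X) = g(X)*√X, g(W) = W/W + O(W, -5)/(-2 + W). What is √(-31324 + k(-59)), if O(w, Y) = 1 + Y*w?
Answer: √(-116556604 - 14335*I*√59)/61 ≈ 0.083598 - 176.99*I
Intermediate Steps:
g(W) = 1 + (1 - 5*W)/(-2 + W) (g(W) = W/W + (1 - 5*W)/(-2 + W) = 1 + (1 - 5*W)/(-2 + W))
k(X) = √X*(-1 - 4*X)/(-2 + X) (k(X) = ((-1 - 4*X)/(-2 + X))*√X = √X*(-1 - 4*X)/(-2 + X))
√(-31324 + k(-59)) = √(-31324 + √(-59)*(-1 - 4*(-59))/(-2 - 59)) = √(-31324 + (I*√59)*(-1 + 236)/(-61)) = √(-31324 + (I*√59)*(-1/61)*235) = √(-31324 - 235*I*√59/61)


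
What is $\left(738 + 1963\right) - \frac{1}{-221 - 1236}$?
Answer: $\frac{3935358}{1457} \approx 2701.0$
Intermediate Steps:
$\left(738 + 1963\right) - \frac{1}{-221 - 1236} = 2701 - \frac{1}{-1457} = 2701 - - \frac{1}{1457} = 2701 + \frac{1}{1457} = \frac{3935358}{1457}$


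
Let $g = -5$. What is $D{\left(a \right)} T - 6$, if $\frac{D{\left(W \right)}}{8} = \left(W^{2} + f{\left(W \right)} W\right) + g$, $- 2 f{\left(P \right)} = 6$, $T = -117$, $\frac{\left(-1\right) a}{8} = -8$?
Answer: $-3649470$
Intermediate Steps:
$a = 64$ ($a = \left(-8\right) \left(-8\right) = 64$)
$f{\left(P \right)} = -3$ ($f{\left(P \right)} = \left(- \frac{1}{2}\right) 6 = -3$)
$D{\left(W \right)} = -40 - 24 W + 8 W^{2}$ ($D{\left(W \right)} = 8 \left(\left(W^{2} - 3 W\right) - 5\right) = 8 \left(-5 + W^{2} - 3 W\right) = -40 - 24 W + 8 W^{2}$)
$D{\left(a \right)} T - 6 = \left(-40 - 1536 + 8 \cdot 64^{2}\right) \left(-117\right) - 6 = \left(-40 - 1536 + 8 \cdot 4096\right) \left(-117\right) - 6 = \left(-40 - 1536 + 32768\right) \left(-117\right) - 6 = 31192 \left(-117\right) - 6 = -3649464 - 6 = -3649470$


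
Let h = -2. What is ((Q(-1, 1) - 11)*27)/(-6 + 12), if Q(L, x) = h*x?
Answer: -117/2 ≈ -58.500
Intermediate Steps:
Q(L, x) = -2*x
((Q(-1, 1) - 11)*27)/(-6 + 12) = ((-2*1 - 11)*27)/(-6 + 12) = ((-2 - 11)*27)/6 = -13*27*(⅙) = -351*⅙ = -117/2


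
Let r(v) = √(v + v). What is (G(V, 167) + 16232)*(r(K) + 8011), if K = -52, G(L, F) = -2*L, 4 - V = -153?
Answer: 127519098 + 31836*I*√26 ≈ 1.2752e+8 + 1.6233e+5*I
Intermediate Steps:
V = 157 (V = 4 - 1*(-153) = 4 + 153 = 157)
r(v) = √2*√v (r(v) = √(2*v) = √2*√v)
(G(V, 167) + 16232)*(r(K) + 8011) = (-2*157 + 16232)*(√2*√(-52) + 8011) = (-314 + 16232)*(√2*(2*I*√13) + 8011) = 15918*(2*I*√26 + 8011) = 15918*(8011 + 2*I*√26) = 127519098 + 31836*I*√26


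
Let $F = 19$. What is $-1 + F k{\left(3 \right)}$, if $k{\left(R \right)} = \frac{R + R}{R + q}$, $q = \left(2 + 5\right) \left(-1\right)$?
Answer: $- \frac{59}{2} \approx -29.5$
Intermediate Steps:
$q = -7$ ($q = 7 \left(-1\right) = -7$)
$k{\left(R \right)} = \frac{2 R}{-7 + R}$ ($k{\left(R \right)} = \frac{R + R}{R - 7} = \frac{2 R}{-7 + R}$)
$-1 + F k{\left(3 \right)} = -1 + 19 \cdot 2 \cdot 3 \frac{1}{-7 + 3} = -1 + 19 \cdot 2 \cdot 3 \frac{1}{-4} = -1 + 19 \cdot 2 \cdot 3 \left(- \frac{1}{4}\right) = -1 + 19 \left(- \frac{3}{2}\right) = -1 - \frac{57}{2} = - \frac{59}{2}$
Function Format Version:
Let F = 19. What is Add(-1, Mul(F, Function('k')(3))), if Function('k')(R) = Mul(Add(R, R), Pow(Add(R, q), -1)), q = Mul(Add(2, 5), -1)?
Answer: Rational(-59, 2) ≈ -29.500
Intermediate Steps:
q = -7 (q = Mul(7, -1) = -7)
Function('k')(R) = Mul(2, R, Pow(Add(-7, R), -1)) (Function('k')(R) = Mul(Add(R, R), Pow(Add(R, -7), -1)) = Mul(Mul(2, R), Pow(Add(-7, R), -1)) = Mul(2, R, Pow(Add(-7, R), -1)))
Add(-1, Mul(F, Function('k')(3))) = Add(-1, Mul(19, Mul(2, 3, Pow(Add(-7, 3), -1)))) = Add(-1, Mul(19, Mul(2, 3, Pow(-4, -1)))) = Add(-1, Mul(19, Mul(2, 3, Rational(-1, 4)))) = Add(-1, Mul(19, Rational(-3, 2))) = Add(-1, Rational(-57, 2)) = Rational(-59, 2)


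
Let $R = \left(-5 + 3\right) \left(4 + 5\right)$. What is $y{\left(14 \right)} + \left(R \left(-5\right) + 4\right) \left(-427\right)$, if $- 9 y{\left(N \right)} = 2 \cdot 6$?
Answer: $- \frac{120418}{3} \approx -40139.0$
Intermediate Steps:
$y{\left(N \right)} = - \frac{4}{3}$ ($y{\left(N \right)} = - \frac{2 \cdot 6}{9} = \left(- \frac{1}{9}\right) 12 = - \frac{4}{3}$)
$R = -18$ ($R = \left(-2\right) 9 = -18$)
$y{\left(14 \right)} + \left(R \left(-5\right) + 4\right) \left(-427\right) = - \frac{4}{3} + \left(\left(-18\right) \left(-5\right) + 4\right) \left(-427\right) = - \frac{4}{3} + \left(90 + 4\right) \left(-427\right) = - \frac{4}{3} + 94 \left(-427\right) = - \frac{4}{3} - 40138 = - \frac{120418}{3}$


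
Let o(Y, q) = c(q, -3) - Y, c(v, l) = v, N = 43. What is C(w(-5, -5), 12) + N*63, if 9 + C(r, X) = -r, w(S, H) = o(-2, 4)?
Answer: 2694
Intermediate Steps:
o(Y, q) = q - Y
w(S, H) = 6 (w(S, H) = 4 - 1*(-2) = 4 + 2 = 6)
C(r, X) = -9 - r
C(w(-5, -5), 12) + N*63 = (-9 - 1*6) + 43*63 = (-9 - 6) + 2709 = -15 + 2709 = 2694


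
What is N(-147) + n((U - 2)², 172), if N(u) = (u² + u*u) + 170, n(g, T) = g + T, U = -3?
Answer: 43585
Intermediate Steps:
n(g, T) = T + g
N(u) = 170 + 2*u² (N(u) = (u² + u²) + 170 = 2*u² + 170 = 170 + 2*u²)
N(-147) + n((U - 2)², 172) = (170 + 2*(-147)²) + (172 + (-3 - 2)²) = (170 + 2*21609) + (172 + (-5)²) = (170 + 43218) + (172 + 25) = 43388 + 197 = 43585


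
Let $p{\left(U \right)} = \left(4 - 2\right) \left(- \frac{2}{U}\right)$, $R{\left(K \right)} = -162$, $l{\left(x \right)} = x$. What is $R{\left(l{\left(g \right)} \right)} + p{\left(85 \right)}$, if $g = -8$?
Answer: $- \frac{13774}{85} \approx -162.05$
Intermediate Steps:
$p{\left(U \right)} = - \frac{4}{U}$ ($p{\left(U \right)} = 2 \left(- \frac{2}{U}\right) = - \frac{4}{U}$)
$R{\left(l{\left(g \right)} \right)} + p{\left(85 \right)} = -162 - \frac{4}{85} = - \frac{13774}{85}$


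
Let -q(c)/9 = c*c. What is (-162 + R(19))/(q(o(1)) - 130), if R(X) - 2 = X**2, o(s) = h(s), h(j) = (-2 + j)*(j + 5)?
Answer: -201/454 ≈ -0.44273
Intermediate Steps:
h(j) = (-2 + j)*(5 + j)
o(s) = -10 + s**2 + 3*s
R(X) = 2 + X**2
q(c) = -9*c**2 (q(c) = -9*c*c = -9*c**2)
(-162 + R(19))/(q(o(1)) - 130) = (-162 + (2 + 19**2))/(-9*(-10 + 1**2 + 3*1)**2 - 130) = (-162 + (2 + 361))/(-9*(-10 + 1 + 3)**2 - 130) = (-162 + 363)/(-9*(-6)**2 - 130) = 201/(-9*36 - 130) = 201/(-324 - 130) = 201/(-454) = 201*(-1/454) = -201/454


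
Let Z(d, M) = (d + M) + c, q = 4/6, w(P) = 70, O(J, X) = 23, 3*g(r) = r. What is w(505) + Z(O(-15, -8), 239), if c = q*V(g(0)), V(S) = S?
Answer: 332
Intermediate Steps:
g(r) = r/3
q = 2/3 (q = 4*(1/6) = 2/3 ≈ 0.66667)
c = 0 (c = 2*((1/3)*0)/3 = (2/3)*0 = 0)
Z(d, M) = M + d (Z(d, M) = (d + M) + 0 = (M + d) + 0 = M + d)
w(505) + Z(O(-15, -8), 239) = 70 + (239 + 23) = 70 + 262 = 332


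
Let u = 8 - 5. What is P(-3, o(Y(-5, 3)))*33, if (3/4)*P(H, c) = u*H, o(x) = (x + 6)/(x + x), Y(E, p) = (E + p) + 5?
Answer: -396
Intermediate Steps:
u = 3
Y(E, p) = 5 + E + p
o(x) = (6 + x)/(2*x) (o(x) = (6 + x)/((2*x)) = (6 + x)*(1/(2*x)) = (6 + x)/(2*x))
P(H, c) = 4*H (P(H, c) = 4*(3*H)/3 = 4*H)
P(-3, o(Y(-5, 3)))*33 = (4*(-3))*33 = -12*33 = -396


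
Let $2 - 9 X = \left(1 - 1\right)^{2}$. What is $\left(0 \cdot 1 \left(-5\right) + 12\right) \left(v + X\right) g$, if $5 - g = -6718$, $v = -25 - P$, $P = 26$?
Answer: $-4096548$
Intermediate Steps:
$v = -51$ ($v = -25 - 26 = -51$)
$g = 6723$ ($g = 5 - -6718 = 5 + 6718 = 6723$)
$X = \frac{2}{9}$ ($X = \frac{2}{9} - \frac{\left(1 - 1\right)^{2}}{9} = \frac{2}{9} - \frac{0^{2}}{9} = \frac{2}{9} - 0 = \frac{2}{9} + 0 = \frac{2}{9} \approx 0.22222$)
$\left(0 \cdot 1 \left(-5\right) + 12\right) \left(v + X\right) g = \left(0 \cdot 1 \left(-5\right) + 12\right) \left(-51 + \frac{2}{9}\right) 6723 = \left(0 \left(-5\right) + 12\right) \left(- \frac{457}{9}\right) 6723 = \left(0 + 12\right) \left(- \frac{457}{9}\right) 6723 = 12 \left(- \frac{457}{9}\right) 6723 = \left(- \frac{1828}{3}\right) 6723 = -4096548$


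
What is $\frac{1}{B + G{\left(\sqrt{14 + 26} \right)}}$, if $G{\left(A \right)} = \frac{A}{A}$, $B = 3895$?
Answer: $\frac{1}{3896} \approx 0.00025667$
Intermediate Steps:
$G{\left(A \right)} = 1$
$\frac{1}{B + G{\left(\sqrt{14 + 26} \right)}} = \frac{1}{3895 + 1} = \frac{1}{3896}$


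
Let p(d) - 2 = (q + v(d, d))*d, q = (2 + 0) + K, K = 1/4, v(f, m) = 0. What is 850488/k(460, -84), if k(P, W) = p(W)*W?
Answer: 70874/1309 ≈ 54.144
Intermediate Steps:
K = 1/4 ≈ 0.25000
q = 9/4 (q = (2 + 0) + 1/4 = 2 + 1/4 = 9/4 ≈ 2.2500)
p(d) = 2 + 9*d/4 (p(d) = 2 + (9/4 + 0)*d = 2 + 9*d/4)
k(P, W) = W*(2 + 9*W/4) (k(P, W) = (2 + 9*W/4)*W = W*(2 + 9*W/4))
850488/k(460, -84) = 850488/(((1/4)*(-84)*(8 + 9*(-84)))) = 850488/(((1/4)*(-84)*(8 - 756))) = 850488/(((1/4)*(-84)*(-748))) = 850488/15708 = 850488*(1/15708) = 70874/1309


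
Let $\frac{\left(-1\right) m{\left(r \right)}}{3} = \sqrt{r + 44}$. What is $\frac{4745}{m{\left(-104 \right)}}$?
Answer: $\frac{949 i \sqrt{15}}{18} \approx 204.19 i$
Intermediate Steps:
$m{\left(r \right)} = - 3 \sqrt{44 + r}$ ($m{\left(r \right)} = - 3 \sqrt{r + 44} = - 3 \sqrt{44 + r}$)
$\frac{4745}{m{\left(-104 \right)}} = \frac{4745}{\left(-3\right) \sqrt{44 - 104}} = \frac{4745}{\left(-3\right) \sqrt{-60}} = \frac{4745}{\left(-3\right) 2 i \sqrt{15}} = \frac{4745}{\left(-6\right) i \sqrt{15}} = 4745 \frac{i \sqrt{15}}{90} = \frac{949 i \sqrt{15}}{18}$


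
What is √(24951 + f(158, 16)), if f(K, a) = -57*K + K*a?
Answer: 7*√377 ≈ 135.92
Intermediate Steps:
√(24951 + f(158, 16)) = √(24951 + 158*(-57 + 16)) = √(24951 + 158*(-41)) = √(24951 - 6478) = √18473 = 7*√377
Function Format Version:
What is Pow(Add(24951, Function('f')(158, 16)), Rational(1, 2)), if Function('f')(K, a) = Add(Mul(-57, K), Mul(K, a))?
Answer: Mul(7, Pow(377, Rational(1, 2))) ≈ 135.92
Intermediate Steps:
Pow(Add(24951, Function('f')(158, 16)), Rational(1, 2)) = Pow(Add(24951, Mul(158, Add(-57, 16))), Rational(1, 2)) = Pow(Add(24951, Mul(158, -41)), Rational(1, 2)) = Pow(Add(24951, -6478), Rational(1, 2)) = Pow(18473, Rational(1, 2)) = Mul(7, Pow(377, Rational(1, 2)))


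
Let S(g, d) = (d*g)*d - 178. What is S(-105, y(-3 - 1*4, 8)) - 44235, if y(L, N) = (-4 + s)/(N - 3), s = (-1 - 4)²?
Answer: -231326/5 ≈ -46265.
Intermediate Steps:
s = 25 (s = (-5)² = 25)
y(L, N) = 21/(-3 + N) (y(L, N) = (-4 + 25)/(N - 3) = 21/(-3 + N))
S(g, d) = -178 + g*d² (S(g, d) = g*d² - 178 = -178 + g*d²)
S(-105, y(-3 - 1*4, 8)) - 44235 = (-178 - 105*441/(-3 + 8)²) - 44235 = (-178 - 105*(21/5)²) - 44235 = (-178 - 105*441/25) - 44235 = (-178 - 9261/5) - 44235 = -10151/5 - 44235 = -231326/5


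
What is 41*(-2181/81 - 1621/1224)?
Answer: -4253135/3672 ≈ -1158.3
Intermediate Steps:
41*(-2181/81 - 1621/1224) = 41*(-2181*1/81 - 1621*1/1224) = 41*(-727/27 - 1621/1224) = 41*(-103735/3672) = -4253135/3672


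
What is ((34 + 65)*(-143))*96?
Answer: -1359072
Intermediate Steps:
((34 + 65)*(-143))*96 = (99*(-143))*96 = -14157*96 = -1359072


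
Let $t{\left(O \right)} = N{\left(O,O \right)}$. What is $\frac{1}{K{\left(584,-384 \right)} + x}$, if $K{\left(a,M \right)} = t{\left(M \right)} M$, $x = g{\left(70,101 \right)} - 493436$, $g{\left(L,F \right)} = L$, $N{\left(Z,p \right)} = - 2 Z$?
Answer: $- \frac{1}{788278} \approx -1.2686 \cdot 10^{-6}$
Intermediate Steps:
$t{\left(O \right)} = - 2 O$
$x = -493366$ ($x = 70 - 493436 = -493366$)
$K{\left(a,M \right)} = - 2 M^{2}$ ($K{\left(a,M \right)} = - 2 M M = - 2 M^{2}$)
$\frac{1}{K{\left(584,-384 \right)} + x} = \frac{1}{- 2 \left(-384\right)^{2} - 493366} = \frac{1}{\left(-2\right) 147456 - 493366} = \frac{1}{-294912 - 493366} = \frac{1}{-788278} = - \frac{1}{788278}$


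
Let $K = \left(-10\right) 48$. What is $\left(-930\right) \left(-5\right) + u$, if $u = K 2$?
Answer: $3690$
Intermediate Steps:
$K = -480$
$u = -960$ ($u = \left(-480\right) 2 = -960$)
$\left(-930\right) \left(-5\right) + u = \left(-930\right) \left(-5\right) - 960 = 4650 - 960 = 3690$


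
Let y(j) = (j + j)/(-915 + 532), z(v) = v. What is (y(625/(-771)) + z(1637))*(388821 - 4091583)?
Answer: -596633312050314/98431 ≈ -6.0614e+9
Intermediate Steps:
y(j) = -2*j/383 (y(j) = (2*j)/(-383) = (2*j)*(-1/383) = -2*j/383)
(y(625/(-771)) + z(1637))*(388821 - 4091583) = (-1250/(383*(-771)) + 1637)*(388821 - 4091583) = (-1250*(-1)/(383*771) + 1637)*(-3702762) = (-2/383*(-625/771) + 1637)*(-3702762) = (1250/295293 + 1637)*(-3702762) = (483395891/295293)*(-3702762) = -596633312050314/98431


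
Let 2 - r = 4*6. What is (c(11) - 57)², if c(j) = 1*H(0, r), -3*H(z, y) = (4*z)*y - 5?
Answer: 27556/9 ≈ 3061.8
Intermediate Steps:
r = -22 (r = 2 - 4*6 = 2 - 1*24 = 2 - 24 = -22)
H(z, y) = 5/3 - 4*y*z/3 (H(z, y) = -((4*z)*y - 5)/3 = -(4*y*z - 5)/3 = -(-5 + 4*y*z)/3 = 5/3 - 4*y*z/3)
c(j) = 5/3 (c(j) = 1*(5/3 - 4/3*(-22)*0) = 1*(5/3 + 0) = 1*(5/3) = 5/3)
(c(11) - 57)² = (5/3 - 57)² = (-166/3)² = 27556/9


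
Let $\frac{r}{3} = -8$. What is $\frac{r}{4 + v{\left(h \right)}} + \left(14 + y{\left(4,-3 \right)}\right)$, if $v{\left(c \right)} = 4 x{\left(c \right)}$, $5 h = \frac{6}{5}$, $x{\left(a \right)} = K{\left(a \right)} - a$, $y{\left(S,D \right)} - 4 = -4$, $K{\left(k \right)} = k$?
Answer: $8$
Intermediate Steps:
$r = -24$ ($r = 3 \left(-8\right) = -24$)
$y{\left(S,D \right)} = 0$ ($y{\left(S,D \right)} = 4 - 4 = 0$)
$x{\left(a \right)} = 0$ ($x{\left(a \right)} = a - a = 0$)
$h = \frac{6}{25}$ ($h = \frac{6 \cdot \frac{1}{5}}{5} = \frac{1}{5} \cdot \frac{6}{5} = \frac{6}{25} \approx 0.24$)
$v{\left(c \right)} = 0$ ($v{\left(c \right)} = 4 \cdot 0 = 0$)
$\frac{r}{4 + v{\left(h \right)}} + \left(14 + y{\left(4,-3 \right)}\right) = \frac{1}{4 + 0} \left(-24\right) + \left(14 + 0\right) = \frac{1}{4} \left(-24\right) + 14 = -6 + 14 = 8$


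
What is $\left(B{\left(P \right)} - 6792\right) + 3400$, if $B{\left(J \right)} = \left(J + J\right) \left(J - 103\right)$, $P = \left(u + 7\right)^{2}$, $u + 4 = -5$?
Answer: $-4184$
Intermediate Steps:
$u = -9$ ($u = -4 - 5 = -9$)
$P = 4$ ($P = \left(-9 + 7\right)^{2} = \left(-2\right)^{2} = 4$)
$B{\left(J \right)} = 2 J \left(-103 + J\right)$
$\left(B{\left(P \right)} - 6792\right) + 3400 = \left(2 \cdot 4 \left(-103 + 4\right) - 6792\right) + 3400 = \left(2 \cdot 4 \left(-99\right) - 6792\right) + 3400 = \left(-792 - 6792\right) + 3400 = -7584 + 3400 = -4184$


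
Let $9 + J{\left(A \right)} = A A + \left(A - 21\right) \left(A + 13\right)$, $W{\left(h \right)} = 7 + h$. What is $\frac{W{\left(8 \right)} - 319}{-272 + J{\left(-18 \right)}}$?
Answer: $- \frac{152}{119} \approx -1.2773$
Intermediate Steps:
$J{\left(A \right)} = -9 + A^{2} + \left(-21 + A\right) \left(13 + A\right)$ ($J{\left(A \right)} = -9 + \left(A A + \left(A - 21\right) \left(A + 13\right)\right) = -9 + \left(A^{2} + \left(-21 + A\right) \left(13 + A\right)\right) = -9 + A^{2} + \left(-21 + A\right) \left(13 + A\right)$)
$\frac{W{\left(8 \right)} - 319}{-272 + J{\left(-18 \right)}} = \frac{\left(7 + 8\right) - 319}{-272 - \left(138 - 648\right)} = \frac{15 - 319}{-272 + \left(-282 + 144 + 2 \cdot 324\right)} = - \frac{304}{-272 + \left(-282 + 144 + 648\right)} = - \frac{304}{-272 + 510} = - \frac{304}{238} = \left(-304\right) \frac{1}{238} = - \frac{152}{119}$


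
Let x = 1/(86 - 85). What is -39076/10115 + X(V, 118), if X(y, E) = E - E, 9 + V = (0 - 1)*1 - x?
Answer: -39076/10115 ≈ -3.8632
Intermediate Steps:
x = 1 (x = 1/1 = 1)
V = -11 (V = -9 + ((0 - 1)*1 - 1*1) = -9 + (-1*1 - 1) = -9 + (-1 - 1) = -9 - 2 = -11)
X(y, E) = 0
-39076/10115 + X(V, 118) = -39076/10115 + 0 = -39076/10115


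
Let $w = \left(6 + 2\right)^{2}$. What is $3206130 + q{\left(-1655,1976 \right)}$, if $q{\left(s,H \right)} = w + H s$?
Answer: $-64086$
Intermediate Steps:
$w = 64$ ($w = 8^{2} = 64$)
$q{\left(s,H \right)} = 64 + H s$
$3206130 + q{\left(-1655,1976 \right)} = 3206130 + \left(64 + 1976 \left(-1655\right)\right) = 3206130 + \left(64 - 3270280\right) = 3206130 - 3270216 = -64086$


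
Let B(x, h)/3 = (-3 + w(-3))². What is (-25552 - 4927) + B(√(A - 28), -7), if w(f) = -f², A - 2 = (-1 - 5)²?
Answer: -30047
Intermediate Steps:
A = 38 (A = 2 + (-1 - 5)² = 2 + (-6)² = 2 + 36 = 38)
B(x, h) = 432 (B(x, h) = 3*(-3 - 1*(-3)²)² = 3*(-3 - 1*9)² = 3*(-3 - 9)² = 3*(-12)² = 3*144 = 432)
(-25552 - 4927) + B(√(A - 28), -7) = (-25552 - 4927) + 432 = -30479 + 432 = -30047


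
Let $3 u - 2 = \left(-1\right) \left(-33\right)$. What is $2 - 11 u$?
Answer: $- \frac{379}{3} \approx -126.33$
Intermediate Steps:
$u = \frac{35}{3}$ ($u = \frac{2}{3} + \frac{\left(-1\right) \left(-33\right)}{3} = \frac{2}{3} + \frac{1}{3} \cdot 33 = \frac{2}{3} + 11 = \frac{35}{3} \approx 11.667$)
$2 - 11 u = 2 - \frac{385}{3} = - \frac{379}{3}$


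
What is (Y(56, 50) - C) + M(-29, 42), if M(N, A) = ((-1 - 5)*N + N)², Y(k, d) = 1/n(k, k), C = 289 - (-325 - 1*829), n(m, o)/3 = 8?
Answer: 469969/24 ≈ 19582.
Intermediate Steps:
n(m, o) = 24 (n(m, o) = 3*8 = 24)
C = 1443 (C = 289 - (-325 - 829) = 289 - 1*(-1154) = 289 + 1154 = 1443)
Y(k, d) = 1/24
M(N, A) = 25*N² (M(N, A) = (-6*N + N)² = (-5*N)² = 25*N²)
(Y(56, 50) - C) + M(-29, 42) = (1/24 - 1*1443) + 25*(-29)² = (1/24 - 1443) + 25*841 = -34631/24 + 21025 = 469969/24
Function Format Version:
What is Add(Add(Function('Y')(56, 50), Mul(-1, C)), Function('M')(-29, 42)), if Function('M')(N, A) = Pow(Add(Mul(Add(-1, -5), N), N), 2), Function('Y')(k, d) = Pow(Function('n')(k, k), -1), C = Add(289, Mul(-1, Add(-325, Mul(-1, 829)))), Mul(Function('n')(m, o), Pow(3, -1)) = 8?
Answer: Rational(469969, 24) ≈ 19582.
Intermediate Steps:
Function('n')(m, o) = 24 (Function('n')(m, o) = Mul(3, 8) = 24)
C = 1443 (C = Add(289, Mul(-1, Add(-325, -829))) = Add(289, Mul(-1, -1154)) = Add(289, 1154) = 1443)
Function('Y')(k, d) = Rational(1, 24) (Function('Y')(k, d) = Pow(24, -1) = Rational(1, 24))
Function('M')(N, A) = Mul(25, Pow(N, 2)) (Function('M')(N, A) = Pow(Add(Mul(-6, N), N), 2) = Pow(Mul(-5, N), 2) = Mul(25, Pow(N, 2)))
Add(Add(Function('Y')(56, 50), Mul(-1, C)), Function('M')(-29, 42)) = Add(Add(Rational(1, 24), Mul(-1, 1443)), Mul(25, Pow(-29, 2))) = Add(Add(Rational(1, 24), -1443), Mul(25, 841)) = Add(Rational(-34631, 24), 21025) = Rational(469969, 24)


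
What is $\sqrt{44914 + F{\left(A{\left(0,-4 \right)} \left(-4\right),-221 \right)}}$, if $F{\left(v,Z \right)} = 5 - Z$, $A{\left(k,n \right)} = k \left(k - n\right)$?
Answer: $2 \sqrt{11285} \approx 212.46$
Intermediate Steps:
$\sqrt{44914 + F{\left(A{\left(0,-4 \right)} \left(-4\right),-221 \right)}} = \sqrt{44914 + \left(5 - -221\right)} = \sqrt{44914 + \left(5 + 221\right)} = \sqrt{44914 + 226} = \sqrt{45140} = 2 \sqrt{11285}$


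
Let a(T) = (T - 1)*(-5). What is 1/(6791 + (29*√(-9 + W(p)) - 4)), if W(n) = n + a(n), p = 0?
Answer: 6787/46066733 - 58*I/46066733 ≈ 0.00014733 - 1.259e-6*I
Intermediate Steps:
a(T) = 5 - 5*T (a(T) = (-1 + T)*(-5) = 5 - 5*T)
W(n) = 5 - 4*n (W(n) = n + (5 - 5*n) = 5 - 4*n)
1/(6791 + (29*√(-9 + W(p)) - 4)) = 1/(6791 + (29*√(-9 + (5 - 4*0)) - 4)) = 1/(6791 + (29*√(-9 + (5 + 0)) - 4)) = 1/(6791 + (29*√(-9 + 5) - 4)) = 1/(6791 + (29*√(-4) - 4)) = 1/(6791 + (29*(2*I) - 4)) = 1/(6791 + (58*I - 4)) = 1/(6791 + (-4 + 58*I)) = 1/(6787 + 58*I) = (6787 - 58*I)/46066733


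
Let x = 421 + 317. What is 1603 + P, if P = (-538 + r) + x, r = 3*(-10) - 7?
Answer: 1766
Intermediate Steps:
x = 738
r = -37 (r = -30 - 7 = -37)
P = 163 (P = (-538 - 37) + 738 = -575 + 738 = 163)
1603 + P = 1603 + 163 = 1766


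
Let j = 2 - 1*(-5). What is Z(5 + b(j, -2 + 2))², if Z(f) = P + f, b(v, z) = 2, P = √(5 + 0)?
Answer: (7 + √5)² ≈ 85.305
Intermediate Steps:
P = √5 ≈ 2.2361
j = 7 (j = 2 + 5 = 7)
Z(f) = f + √5 (Z(f) = √5 + f = f + √5)
Z(5 + b(j, -2 + 2))² = ((5 + 2) + √5)² = (7 + √5)²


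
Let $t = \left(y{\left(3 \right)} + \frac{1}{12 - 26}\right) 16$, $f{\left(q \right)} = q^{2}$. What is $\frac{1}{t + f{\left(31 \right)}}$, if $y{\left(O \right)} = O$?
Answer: $\frac{7}{7055} \approx 0.0009922$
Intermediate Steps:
$t = \frac{328}{7}$ ($t = \left(3 + \frac{1}{12 - 26}\right) 16 = \left(3 + \frac{1}{-14}\right) 16 = \left(3 - \frac{1}{14}\right) 16 = \frac{41}{14} \cdot 16 = \frac{328}{7} \approx 46.857$)
$\frac{1}{t + f{\left(31 \right)}} = \frac{1}{\frac{328}{7} + 31^{2}} = \frac{1}{\frac{328}{7} + 961} = \frac{1}{\frac{7055}{7}} = \frac{7}{7055}$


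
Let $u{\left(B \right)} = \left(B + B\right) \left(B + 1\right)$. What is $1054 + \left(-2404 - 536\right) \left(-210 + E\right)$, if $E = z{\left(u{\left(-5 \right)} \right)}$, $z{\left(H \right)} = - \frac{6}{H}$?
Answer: $618895$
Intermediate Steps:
$u{\left(B \right)} = 2 B \left(1 + B\right)$
$E = - \frac{3}{20}$ ($E = - \frac{6}{2 \left(-5\right) \left(1 - 5\right)} = - \frac{6}{2 \left(-5\right) \left(-4\right)} = - \frac{6}{40} = \left(-6\right) \frac{1}{40} = - \frac{3}{20} \approx -0.15$)
$1054 + \left(-2404 - 536\right) \left(-210 + E\right) = 1054 + \left(-2404 - 536\right) \left(-210 - \frac{3}{20}\right) = 1054 - -617841 = 1054 + 617841 = 618895$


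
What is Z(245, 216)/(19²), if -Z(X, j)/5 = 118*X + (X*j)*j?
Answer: -57298150/361 ≈ -1.5872e+5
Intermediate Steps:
Z(X, j) = -590*X - 5*X*j² (Z(X, j) = -5*(118*X + (X*j)*j) = -5*(118*X + X*j²) = -590*X - 5*X*j²)
Z(245, 216)/(19²) = (-5*245*(118 + 216²))/(19²) = -5*245*(118 + 46656)/361 = -5*245*46774*(1/361) = -57298150*1/361 = -57298150/361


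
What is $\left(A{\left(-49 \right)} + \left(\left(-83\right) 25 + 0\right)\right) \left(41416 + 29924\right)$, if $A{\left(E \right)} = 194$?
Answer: $-134190540$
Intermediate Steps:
$\left(A{\left(-49 \right)} + \left(\left(-83\right) 25 + 0\right)\right) \left(41416 + 29924\right) = \left(194 + \left(\left(-83\right) 25 + 0\right)\right) \left(41416 + 29924\right) = \left(194 + \left(-2075 + 0\right)\right) 71340 = \left(194 - 2075\right) 71340 = \left(-1881\right) 71340 = -134190540$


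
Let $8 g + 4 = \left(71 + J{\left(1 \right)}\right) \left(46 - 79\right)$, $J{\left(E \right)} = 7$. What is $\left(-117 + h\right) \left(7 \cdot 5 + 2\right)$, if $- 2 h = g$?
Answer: $\frac{13061}{8} \approx 1632.6$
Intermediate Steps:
$g = - \frac{1289}{4}$ ($g = - \frac{1}{2} + \frac{\left(71 + 7\right) \left(46 - 79\right)}{8} = - \frac{1}{2} + \frac{78 \left(-33\right)}{8} = - \frac{1}{2} + \frac{1}{8} \left(-2574\right) = - \frac{1}{2} - \frac{1287}{4} = - \frac{1289}{4} \approx -322.25$)
$h = \frac{1289}{8}$ ($h = \left(- \frac{1}{2}\right) \left(- \frac{1289}{4}\right) = \frac{1289}{8} \approx 161.13$)
$\left(-117 + h\right) \left(7 \cdot 5 + 2\right) = \left(-117 + \frac{1289}{8}\right) \left(7 \cdot 5 + 2\right) = \frac{353 \left(35 + 2\right)}{8} = \frac{353}{8} \cdot 37 = \frac{13061}{8}$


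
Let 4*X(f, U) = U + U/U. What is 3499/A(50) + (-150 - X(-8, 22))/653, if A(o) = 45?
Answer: 9111353/117540 ≈ 77.517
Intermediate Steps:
X(f, U) = ¼ + U/4 (X(f, U) = (U + U/U)/4 = (U + 1)/4 = (1 + U)/4 = ¼ + U/4)
3499/A(50) + (-150 - X(-8, 22))/653 = 3499/45 + (-150 - (¼ + (¼)*22))/653 = 3499*(1/45) + (-150 - (¼ + 11/2))*(1/653) = 3499/45 + (-150 - 1*23/4)*(1/653) = 3499/45 + (-150 - 23/4)*(1/653) = 3499/45 - 623/4*1/653 = 3499/45 - 623/2612 = 9111353/117540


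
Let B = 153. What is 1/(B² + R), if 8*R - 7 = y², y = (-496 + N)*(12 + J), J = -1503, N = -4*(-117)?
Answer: 8/1743082783 ≈ 4.5896e-9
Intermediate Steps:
N = 468
y = 41748 (y = (-496 + 468)*(12 - 1503) = -28*(-1491) = 41748)
R = 1742895511/8 (R = 7/8 + (⅛)*41748² = 7/8 + (⅛)*1742895504 = 7/8 + 217861938 = 1742895511/8 ≈ 2.1786e+8)
1/(B² + R) = 1/(153² + 1742895511/8) = 1/(23409 + 1742895511/8) = 1/(1743082783/8) = 8/1743082783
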